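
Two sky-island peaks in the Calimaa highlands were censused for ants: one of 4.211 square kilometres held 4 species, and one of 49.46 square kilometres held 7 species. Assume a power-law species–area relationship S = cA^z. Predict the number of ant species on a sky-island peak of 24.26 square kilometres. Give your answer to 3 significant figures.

z = ln(7/4) / ln(49.46/4.211) = 0.5596 / 2.4635 = 0.2272
c = 4 / 4.211^0.2272 = 4 / 1.386 = 2.885
S₃ = 2.885 × 24.26^0.2272 = 2.885 × 2.063 ≈ 5.954

5.95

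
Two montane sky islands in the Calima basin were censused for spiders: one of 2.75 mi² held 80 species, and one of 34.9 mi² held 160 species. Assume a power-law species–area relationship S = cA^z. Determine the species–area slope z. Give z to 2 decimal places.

0.27

Taking logs: ln S = ln c + z ln A, so z = (ln S₂ − ln S₁)/(ln A₂ − ln A₁).
z = ln(160/80) / ln(34.9/2.75) = ln(2) / ln(12.69) = 0.6931 / 2.5409 = 0.2728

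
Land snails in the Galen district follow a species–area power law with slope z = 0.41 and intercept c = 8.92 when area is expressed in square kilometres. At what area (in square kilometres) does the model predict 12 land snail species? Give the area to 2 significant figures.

12 = 8.92 × A^0.41  ⇒  A^0.41 = 12/8.92 = 1.345
ln A = ln(1.345) / 0.41 = 0.2966 / 0.41 = 0.7234
A = e^0.7234 ≈ 2.062 square kilometres

2.1 square kilometres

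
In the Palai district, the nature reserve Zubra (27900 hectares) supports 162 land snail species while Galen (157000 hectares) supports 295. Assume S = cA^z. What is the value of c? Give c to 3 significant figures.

z = ln(S₂/S₁) / ln(A₂/A₁) = ln(295/162) / ln(157000/27900) = 0.5994 / 1.7276 = 0.3469
c = S₁ / A₁^z = 162 / 27900^0.3469 = 162 / 34.86 = 4.647

4.65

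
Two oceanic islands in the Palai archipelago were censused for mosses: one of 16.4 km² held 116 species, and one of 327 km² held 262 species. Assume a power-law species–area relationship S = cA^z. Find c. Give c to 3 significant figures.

54.2

z = ln(S₂/S₁) / ln(A₂/A₁) = ln(262/116) / ln(327/16.4) = 0.8148 / 2.9927 = 0.2722
c = S₁ / A₁^z = 116 / 16.4^0.2722 = 116 / 2.142 = 54.16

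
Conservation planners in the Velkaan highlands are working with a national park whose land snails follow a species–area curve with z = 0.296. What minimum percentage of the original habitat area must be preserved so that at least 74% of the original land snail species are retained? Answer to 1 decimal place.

36.2%

Need (A_new/A_old)^0.296 = 0.74, so A_new/A_old = 0.74^(1/0.296) = 0.74^3.378
ln(A_new/A_old) = ln 0.74 / 0.296 = -0.3011 / 0.296 = -1.0172
A_new/A_old = e^-1.0172 ≈ 0.3616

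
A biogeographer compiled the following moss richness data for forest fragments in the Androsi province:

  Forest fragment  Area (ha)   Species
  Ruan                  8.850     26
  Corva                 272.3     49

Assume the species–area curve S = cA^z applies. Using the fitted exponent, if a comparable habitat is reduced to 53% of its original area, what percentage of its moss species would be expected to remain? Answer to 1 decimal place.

z = ln(49/26) / ln(272.3/8.85) = 0.6337 / 3.4265 = 0.1849
S_new/S_old = (A_new/A_old)^z = 0.53^0.1849 = exp(0.1849 × -0.6349) = 0.8892

88.9%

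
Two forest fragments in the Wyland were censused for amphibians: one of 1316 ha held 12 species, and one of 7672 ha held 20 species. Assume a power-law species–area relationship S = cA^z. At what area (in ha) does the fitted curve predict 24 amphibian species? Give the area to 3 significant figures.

z = ln(20/12) / ln(7672/1316) = 0.5108 / 1.7630 = 0.2898
c = 12 / 1316^0.2898 = 12 / 8.013 = 1.498
A = (24/1.498)^(1/0.2898) ⇒ ln A = ln(16.03)/0.2898 = 9.5746
A = e^9.5746 ≈ 14394 ha

14400 ha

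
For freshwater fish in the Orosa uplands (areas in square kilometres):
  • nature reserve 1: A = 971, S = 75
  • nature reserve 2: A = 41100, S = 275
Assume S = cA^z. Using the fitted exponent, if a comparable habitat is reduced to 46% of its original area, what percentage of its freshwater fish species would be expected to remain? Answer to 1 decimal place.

76.4%

z = ln(275/75) / ln(41100/971) = 1.2993 / 3.7454 = 0.3469
S_new/S_old = (A_new/A_old)^z = 0.46^0.3469 = exp(0.3469 × -0.7765) = 0.7639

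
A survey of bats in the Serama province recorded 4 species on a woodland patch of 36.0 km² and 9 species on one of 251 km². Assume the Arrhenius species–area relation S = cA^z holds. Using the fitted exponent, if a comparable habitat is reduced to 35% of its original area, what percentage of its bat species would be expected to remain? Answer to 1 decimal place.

64.5%

z = ln(9/4) / ln(251/36) = 0.8109 / 1.9419 = 0.4176
S_new/S_old = (A_new/A_old)^z = 0.35^0.4176 = exp(0.4176 × -1.0498) = 0.6451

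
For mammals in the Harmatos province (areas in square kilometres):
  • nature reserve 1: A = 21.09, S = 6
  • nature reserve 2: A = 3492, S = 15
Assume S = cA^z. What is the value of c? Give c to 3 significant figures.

3.47

z = ln(S₂/S₁) / ln(A₂/A₁) = ln(15/6) / ln(3492/21.09) = 0.9163 / 5.1094 = 0.1793
c = S₁ / A₁^z = 6 / 21.09^0.1793 = 6 / 1.728 = 3.473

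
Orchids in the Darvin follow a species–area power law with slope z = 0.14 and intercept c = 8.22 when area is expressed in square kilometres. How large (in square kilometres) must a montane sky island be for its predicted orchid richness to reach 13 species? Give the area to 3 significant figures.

26.4 square kilometres

13 = 8.22 × A^0.14  ⇒  A^0.14 = 13/8.22 = 1.582
ln A = ln(1.582) / 0.14 = 0.4584 / 0.14 = 3.2741
A = e^3.2741 ≈ 26.42 square kilometres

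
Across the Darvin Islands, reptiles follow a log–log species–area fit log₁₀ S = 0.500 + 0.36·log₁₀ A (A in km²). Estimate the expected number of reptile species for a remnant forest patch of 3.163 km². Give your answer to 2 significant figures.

4.8

S = 3.162 × 3.163^0.36
ln S = ln 3.162 + 0.36 × ln 3.163 = 1.1513 + 0.36 × 1.1515 = 1.5658
S = e^1.5658 ≈ 4.787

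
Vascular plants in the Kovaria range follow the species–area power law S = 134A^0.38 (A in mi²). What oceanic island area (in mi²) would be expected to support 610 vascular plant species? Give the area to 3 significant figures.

610 = 134 × A^0.38  ⇒  A^0.38 = 610/134 = 4.552
ln A = ln(4.552) / 0.38 = 1.5156 / 0.38 = 3.9885
A = e^3.9885 ≈ 53.97 mi²

54.0 mi²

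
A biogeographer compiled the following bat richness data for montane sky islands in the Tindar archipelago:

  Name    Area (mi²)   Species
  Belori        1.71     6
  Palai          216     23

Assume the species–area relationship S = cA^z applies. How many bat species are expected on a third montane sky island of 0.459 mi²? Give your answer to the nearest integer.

4

z = ln(23/6) / ln(216/1.71) = 1.3437 / 4.8388 = 0.2777
c = 6 / 1.71^0.2777 = 6 / 1.161 = 5.169
S₃ = 5.169 × 0.459^0.2777 = 5.169 × 0.8055 ≈ 4.164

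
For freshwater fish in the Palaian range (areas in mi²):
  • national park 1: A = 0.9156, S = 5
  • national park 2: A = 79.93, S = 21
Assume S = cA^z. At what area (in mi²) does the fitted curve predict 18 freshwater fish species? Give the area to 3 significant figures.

z = ln(21/5) / ln(79.93/0.9156) = 1.4351 / 4.4693 = 0.3211
c = 5 / 0.9156^0.3211 = 5 / 0.9721 = 5.144
A = (18/5.144)^(1/0.3211) ⇒ ln A = ln(3.5)/0.3211 = 3.9011
A = e^3.9011 ≈ 49.46 mi²

49.5 mi²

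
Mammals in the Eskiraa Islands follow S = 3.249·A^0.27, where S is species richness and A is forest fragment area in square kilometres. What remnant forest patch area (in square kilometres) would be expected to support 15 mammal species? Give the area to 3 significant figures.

15 = 3.249 × A^0.27  ⇒  A^0.27 = 15/3.249 = 4.617
ln A = ln(4.617) / 0.27 = 1.5297 / 0.27 = 5.6656
A = e^5.6656 ≈ 288.8 square kilometres

289 square kilometres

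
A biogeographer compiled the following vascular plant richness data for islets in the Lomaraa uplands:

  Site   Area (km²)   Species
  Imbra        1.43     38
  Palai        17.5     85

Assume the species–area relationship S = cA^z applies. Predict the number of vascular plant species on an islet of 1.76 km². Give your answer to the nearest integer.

z = ln(85/38) / ln(17.5/1.43) = 0.8051 / 2.5045 = 0.3214
c = 38 / 1.43^0.3214 = 38 / 1.122 = 33.87
S₃ = 33.87 × 1.76^0.3214 = 33.87 × 1.199 ≈ 40.62

41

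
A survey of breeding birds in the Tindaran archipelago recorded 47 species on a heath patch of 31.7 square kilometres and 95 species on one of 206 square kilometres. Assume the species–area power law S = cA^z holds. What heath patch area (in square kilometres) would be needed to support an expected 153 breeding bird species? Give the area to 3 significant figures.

z = ln(95/47) / ln(206/31.7) = 0.7037 / 1.8716 = 0.3760
c = 47 / 31.7^0.3760 = 47 / 3.668 = 12.81
A = (153/12.81)^(1/0.3760) ⇒ ln A = ln(11.94)/0.3760 = 6.5953
A = e^6.5953 ≈ 731.6 square kilometres

732 square kilometres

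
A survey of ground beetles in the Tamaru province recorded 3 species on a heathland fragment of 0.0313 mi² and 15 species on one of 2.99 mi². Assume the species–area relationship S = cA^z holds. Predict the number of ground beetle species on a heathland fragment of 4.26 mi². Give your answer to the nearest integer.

17

z = ln(15/3) / ln(2.99/0.0313) = 1.6094 / 4.5594 = 0.3530
c = 3 / 0.0313^0.3530 = 3 / 0.2944 = 10.19
S₃ = 10.19 × 4.26^0.3530 = 10.19 × 1.668 ≈ 17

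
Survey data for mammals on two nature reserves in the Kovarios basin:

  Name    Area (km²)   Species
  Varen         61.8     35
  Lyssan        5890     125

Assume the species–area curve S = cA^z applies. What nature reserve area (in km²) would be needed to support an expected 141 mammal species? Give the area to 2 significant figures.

z = ln(125/35) / ln(5890/61.8) = 1.2730 / 4.5571 = 0.2793
c = 35 / 61.8^0.2793 = 35 / 3.164 = 11.06
A = (141/11.06)^(1/0.2793) ⇒ ln A = ln(12.75)/0.2793 = 9.1122
A = e^9.1122 ≈ 9065 km²

9100 km²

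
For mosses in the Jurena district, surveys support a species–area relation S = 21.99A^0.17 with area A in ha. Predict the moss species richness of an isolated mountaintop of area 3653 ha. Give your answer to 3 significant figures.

S = 21.99 × 3653^0.17 = 21.99 × 4.033 ≈ 88.69

88.7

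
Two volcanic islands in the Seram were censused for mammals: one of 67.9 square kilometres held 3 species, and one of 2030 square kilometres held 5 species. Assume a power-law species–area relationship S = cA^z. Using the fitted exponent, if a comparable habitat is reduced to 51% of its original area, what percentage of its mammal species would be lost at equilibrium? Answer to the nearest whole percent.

z = ln(5/3) / ln(2030/67.9) = 0.5108 / 3.3978 = 0.1503
S_new/S_old = (A_new/A_old)^z = 0.51^0.1503 = exp(0.1503 × -0.6733) = 0.9037
Fraction lost = 1 − 0.9037 = 0.09628

10%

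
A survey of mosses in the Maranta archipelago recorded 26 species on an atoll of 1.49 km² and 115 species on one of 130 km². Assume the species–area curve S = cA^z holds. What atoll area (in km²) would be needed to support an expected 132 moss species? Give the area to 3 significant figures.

197 km²

z = ln(115/26) / ln(130/1.49) = 1.4868 / 4.4688 = 0.3327
c = 26 / 1.49^0.3327 = 26 / 1.142 = 22.77
A = (132/22.77)^(1/0.3327) ⇒ ln A = ln(5.797)/0.3327 = 5.2819
A = e^5.2819 ≈ 196.7 km²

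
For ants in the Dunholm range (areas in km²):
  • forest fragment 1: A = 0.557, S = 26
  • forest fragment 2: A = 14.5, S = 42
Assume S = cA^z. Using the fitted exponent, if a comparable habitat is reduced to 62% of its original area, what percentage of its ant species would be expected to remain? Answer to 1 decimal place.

z = ln(42/26) / ln(14.5/0.557) = 0.4796 / 3.2593 = 0.1471
S_new/S_old = (A_new/A_old)^z = 0.62^0.1471 = exp(0.1471 × -0.4780) = 0.9321

93.2%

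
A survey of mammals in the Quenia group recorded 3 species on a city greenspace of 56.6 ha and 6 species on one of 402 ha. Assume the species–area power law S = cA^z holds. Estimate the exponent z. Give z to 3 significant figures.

Taking logs: ln S = ln c + z ln A, so z = (ln S₂ − ln S₁)/(ln A₂ − ln A₁).
z = ln(6/3) / ln(402/56.6) = ln(2) / ln(7.102) = 0.6931 / 1.9604 = 0.3536

0.354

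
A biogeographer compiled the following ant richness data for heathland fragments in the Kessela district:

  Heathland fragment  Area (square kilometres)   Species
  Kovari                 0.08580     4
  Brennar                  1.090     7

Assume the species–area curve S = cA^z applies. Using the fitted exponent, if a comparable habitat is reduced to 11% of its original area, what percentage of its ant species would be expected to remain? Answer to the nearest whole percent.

62%

z = ln(7/4) / ln(1.09/0.0858) = 0.5596 / 2.5419 = 0.2202
S_new/S_old = (A_new/A_old)^z = 0.11^0.2202 = exp(0.2202 × -2.2073) = 0.6151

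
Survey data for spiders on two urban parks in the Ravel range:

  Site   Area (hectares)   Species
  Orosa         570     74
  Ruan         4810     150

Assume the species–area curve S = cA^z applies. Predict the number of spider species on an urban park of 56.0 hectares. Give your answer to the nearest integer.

z = ln(150/74) / ln(4810/570) = 0.7066 / 2.1328 = 0.3313
c = 74 / 570^0.3313 = 74 / 8.184 = 9.042
S₃ = 9.042 × 56^0.3313 = 9.042 × 3.794 ≈ 34.31

34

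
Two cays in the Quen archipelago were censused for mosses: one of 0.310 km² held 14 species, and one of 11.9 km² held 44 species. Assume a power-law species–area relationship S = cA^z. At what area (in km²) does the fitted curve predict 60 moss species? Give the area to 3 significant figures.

z = ln(44/14) / ln(11.9/0.31) = 1.1451 / 3.6477 = 0.3139
c = 14 / 0.31^0.3139 = 14 / 0.6923 = 20.22
A = (60/20.22)^(1/0.3139) ⇒ ln A = ln(2.967)/0.3139 = 3.4645
A = e^3.4645 ≈ 31.96 km²

32.0 km²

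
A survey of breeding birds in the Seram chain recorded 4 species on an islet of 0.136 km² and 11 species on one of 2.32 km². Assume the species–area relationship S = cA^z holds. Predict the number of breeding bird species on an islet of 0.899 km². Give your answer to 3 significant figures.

7.84

z = ln(11/4) / ln(2.32/0.136) = 1.0116 / 2.8367 = 0.3566
c = 4 / 0.136^0.3566 = 4 / 0.4909 = 8.148
S₃ = 8.148 × 0.899^0.3566 = 8.148 × 0.9627 ≈ 7.844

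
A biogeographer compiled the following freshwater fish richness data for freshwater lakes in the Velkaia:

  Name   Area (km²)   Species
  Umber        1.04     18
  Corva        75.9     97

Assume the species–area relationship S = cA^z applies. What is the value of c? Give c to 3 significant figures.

z = ln(S₂/S₁) / ln(A₂/A₁) = ln(97/18) / ln(75.9/1.04) = 1.6843 / 4.2902 = 0.3926
c = S₁ / A₁^z = 18 / 1.04^0.3926 = 18 / 1.016 = 17.72

17.7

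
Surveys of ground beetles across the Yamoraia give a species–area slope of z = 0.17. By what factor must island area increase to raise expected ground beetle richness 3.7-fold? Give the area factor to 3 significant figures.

2200

(A₂/A₁)^0.17 = 3.7, so A₂/A₁ = 3.7^(1/0.17) = 3.7^5.882
ln(A₂/A₁) = ln 3.7 / 0.17 = 1.3083 / 0.17 = 7.6961
A₂/A₁ = e^7.6961 ≈ 2200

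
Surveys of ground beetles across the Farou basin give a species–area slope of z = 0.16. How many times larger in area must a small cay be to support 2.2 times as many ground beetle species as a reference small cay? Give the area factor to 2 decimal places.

(A₂/A₁)^0.16 = 2.2, so A₂/A₁ = 2.2^(1/0.16) = 2.2^6.25
ln(A₂/A₁) = ln 2.2 / 0.16 = 0.7885 / 0.16 = 4.9279
A₂/A₁ = e^4.9279 ≈ 138.1

138.08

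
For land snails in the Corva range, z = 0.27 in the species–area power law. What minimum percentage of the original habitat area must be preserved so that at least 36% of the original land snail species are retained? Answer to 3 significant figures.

2.27%

Need (A_new/A_old)^0.27 = 0.36, so A_new/A_old = 0.36^(1/0.27) = 0.36^3.704
ln(A_new/A_old) = ln 0.36 / 0.27 = -1.0217 / 0.27 = -3.7839
A_new/A_old = e^-3.7839 ≈ 0.02273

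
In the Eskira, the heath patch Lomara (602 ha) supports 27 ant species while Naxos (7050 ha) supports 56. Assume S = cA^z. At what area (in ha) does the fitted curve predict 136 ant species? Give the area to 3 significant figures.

z = ln(56/27) / ln(7050/602) = 0.7295 / 2.4605 = 0.2965
c = 27 / 602^0.2965 = 27 / 6.67 = 4.048
A = (136/4.048)^(1/0.2965) ⇒ ln A = ln(33.6)/0.2965 = 11.8535
A = e^11.8535 ≈ 140576 ha

141000 ha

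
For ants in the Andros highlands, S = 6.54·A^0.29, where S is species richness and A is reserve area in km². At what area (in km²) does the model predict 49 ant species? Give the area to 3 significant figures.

1040 km²

49 = 6.54 × A^0.29  ⇒  A^0.29 = 49/6.54 = 7.492
ln A = ln(7.492) / 0.29 = 2.0139 / 0.29 = 6.9444
A = e^6.9444 ≈ 1037 km²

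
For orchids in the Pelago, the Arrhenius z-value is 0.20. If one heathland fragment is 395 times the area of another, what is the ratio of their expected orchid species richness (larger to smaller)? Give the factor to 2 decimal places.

3.31

S₂/S₁ = (A₂/A₁)^z = 395^0.2
ln(S₂/S₁) = 0.2 × ln 395 = 0.2 × 5.9789 = 1.1958
S₂/S₁ = e^1.1958 ≈ 3.306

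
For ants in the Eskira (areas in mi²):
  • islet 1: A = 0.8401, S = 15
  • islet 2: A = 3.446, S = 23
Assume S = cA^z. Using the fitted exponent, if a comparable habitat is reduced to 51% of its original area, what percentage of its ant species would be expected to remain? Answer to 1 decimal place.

81.6%

z = ln(23/15) / ln(3.446/0.8401) = 0.4274 / 1.4114 = 0.3028
S_new/S_old = (A_new/A_old)^z = 0.51^0.3028 = exp(0.3028 × -0.6733) = 0.8155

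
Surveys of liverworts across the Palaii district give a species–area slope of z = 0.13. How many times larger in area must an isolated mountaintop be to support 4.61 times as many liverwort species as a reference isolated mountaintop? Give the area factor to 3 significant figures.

(A₂/A₁)^0.13 = 4.61, so A₂/A₁ = 4.61^(1/0.13) = 4.61^7.692
ln(A₂/A₁) = ln 4.61 / 0.13 = 1.5282 / 0.13 = 11.7556
A₂/A₁ = e^11.7556 ≈ 127465

127000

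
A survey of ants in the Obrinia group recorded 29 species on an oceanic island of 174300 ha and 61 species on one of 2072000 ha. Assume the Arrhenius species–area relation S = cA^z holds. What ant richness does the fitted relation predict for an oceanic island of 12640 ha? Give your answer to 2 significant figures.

13

z = ln(61/29) / ln(2072000/174300) = 0.7436 / 2.4755 = 0.3004
c = 29 / 174300^0.3004 = 29 / 37.53 = 0.7727
S₃ = 0.7727 × 12640^0.3004 = 0.7727 × 17.06 ≈ 13.19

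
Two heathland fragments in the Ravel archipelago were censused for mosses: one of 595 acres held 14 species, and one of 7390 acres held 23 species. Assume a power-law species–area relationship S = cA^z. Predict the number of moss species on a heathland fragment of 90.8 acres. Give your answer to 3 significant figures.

z = ln(23/14) / ln(7390/595) = 0.4964 / 2.5193 = 0.1971
c = 14 / 595^0.1971 = 14 / 3.521 = 3.976
S₃ = 3.976 × 90.8^0.1971 = 3.976 × 2.431 ≈ 9.666

9.67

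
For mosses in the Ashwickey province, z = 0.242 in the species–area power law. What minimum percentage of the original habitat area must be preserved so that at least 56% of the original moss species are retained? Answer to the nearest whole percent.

Need (A_new/A_old)^0.242 = 0.56, so A_new/A_old = 0.56^(1/0.242) = 0.56^4.132
ln(A_new/A_old) = ln 0.56 / 0.242 = -0.5798 / 0.242 = -2.3959
A_new/A_old = e^-2.3959 ≈ 0.09109

9%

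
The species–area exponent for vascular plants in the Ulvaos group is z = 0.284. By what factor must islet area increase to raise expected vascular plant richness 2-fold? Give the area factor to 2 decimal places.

(A₂/A₁)^0.284 = 2, so A₂/A₁ = 2^(1/0.284) = 2^3.521
ln(A₂/A₁) = ln 2 / 0.284 = 0.6931 / 0.284 = 2.4407
A₂/A₁ = e^2.4407 ≈ 11.48

11.48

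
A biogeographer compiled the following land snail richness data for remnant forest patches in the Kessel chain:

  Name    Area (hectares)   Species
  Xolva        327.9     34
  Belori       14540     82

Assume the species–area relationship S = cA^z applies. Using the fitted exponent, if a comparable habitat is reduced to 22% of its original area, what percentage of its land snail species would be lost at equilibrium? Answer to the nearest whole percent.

30%

z = ln(82/34) / ln(14540/327.9) = 0.8804 / 3.7920 = 0.2322
S_new/S_old = (A_new/A_old)^z = 0.22^0.2322 = exp(0.2322 × -1.5141) = 0.7036
Fraction lost = 1 − 0.7036 = 0.2964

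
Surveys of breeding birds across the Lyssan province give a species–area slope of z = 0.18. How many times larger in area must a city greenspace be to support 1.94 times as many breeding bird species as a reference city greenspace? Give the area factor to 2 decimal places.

39.71

(A₂/A₁)^0.18 = 1.94, so A₂/A₁ = 1.94^(1/0.18) = 1.94^5.556
ln(A₂/A₁) = ln 1.94 / 0.18 = 0.6627 / 0.18 = 3.6816
A₂/A₁ = e^3.6816 ≈ 39.71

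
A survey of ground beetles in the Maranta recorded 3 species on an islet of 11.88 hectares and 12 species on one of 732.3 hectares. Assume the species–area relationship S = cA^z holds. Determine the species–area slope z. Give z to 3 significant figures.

Taking logs: ln S = ln c + z ln A, so z = (ln S₂ − ln S₁)/(ln A₂ − ln A₁).
z = ln(12/3) / ln(732.3/11.88) = ln(4) / ln(61.64) = 1.3863 / 4.1213 = 0.3364

0.336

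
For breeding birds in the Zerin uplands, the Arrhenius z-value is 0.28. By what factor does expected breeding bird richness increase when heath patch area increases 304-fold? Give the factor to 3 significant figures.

4.96

S₂/S₁ = (A₂/A₁)^z = 304^0.28
ln(S₂/S₁) = 0.28 × ln 304 = 0.28 × 5.7170 = 1.6008
S₂/S₁ = e^1.6008 ≈ 4.957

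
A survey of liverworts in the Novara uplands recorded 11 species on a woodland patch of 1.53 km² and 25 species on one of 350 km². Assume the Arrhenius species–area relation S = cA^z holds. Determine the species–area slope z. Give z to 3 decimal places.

0.151

Taking logs: ln S = ln c + z ln A, so z = (ln S₂ − ln S₁)/(ln A₂ − ln A₁).
z = ln(25/11) / ln(350/1.53) = ln(2.273) / ln(228.8) = 0.8210 / 5.4327 = 0.1511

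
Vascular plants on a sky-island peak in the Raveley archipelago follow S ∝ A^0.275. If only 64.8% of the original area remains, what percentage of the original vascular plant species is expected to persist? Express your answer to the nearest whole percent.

S_new/S_old = (A_new/A_old)^z = 0.648^0.275
= exp(0.275 × ln 0.648) = exp(0.275 × -0.4339) = exp(-0.1193) ≈ 0.8875

89%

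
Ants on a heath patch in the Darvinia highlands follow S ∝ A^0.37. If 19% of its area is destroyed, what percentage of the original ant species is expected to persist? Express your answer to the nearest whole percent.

S_new/S_old = (A_new/A_old)^z = 0.81^0.37
= exp(0.37 × ln 0.81) = exp(0.37 × -0.2107) = exp(-0.0780) ≈ 0.925

92%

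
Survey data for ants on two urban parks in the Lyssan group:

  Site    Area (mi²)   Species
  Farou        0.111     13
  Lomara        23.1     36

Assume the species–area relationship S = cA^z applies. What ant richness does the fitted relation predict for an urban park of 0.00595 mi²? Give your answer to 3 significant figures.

z = ln(36/13) / ln(23.1/0.111) = 1.0186 / 5.3381 = 0.1908
c = 13 / 0.111^0.1908 = 13 / 0.6574 = 19.77
S₃ = 19.77 × 0.00595^0.1908 = 19.77 × 0.3761 ≈ 7.438

7.44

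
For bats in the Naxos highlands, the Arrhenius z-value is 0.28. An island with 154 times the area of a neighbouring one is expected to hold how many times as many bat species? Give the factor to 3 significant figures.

S₂/S₁ = (A₂/A₁)^z = 154^0.28
ln(S₂/S₁) = 0.28 × ln 154 = 0.28 × 5.0370 = 1.4103
S₂/S₁ = e^1.4103 ≈ 4.097

4.10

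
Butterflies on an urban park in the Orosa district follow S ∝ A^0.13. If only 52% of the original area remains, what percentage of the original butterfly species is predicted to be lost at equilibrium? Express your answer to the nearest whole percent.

8%

S_new/S_old = (A_new/A_old)^z = 0.52^0.13
= exp(0.13 × ln 0.52) = exp(0.13 × -0.6539) = exp(-0.0850) ≈ 0.9185
Fraction lost = 1 − 0.9185 = 0.0815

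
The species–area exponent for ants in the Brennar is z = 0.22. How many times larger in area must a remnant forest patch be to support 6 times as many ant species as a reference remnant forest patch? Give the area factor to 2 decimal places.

(A₂/A₁)^0.22 = 6, so A₂/A₁ = 6^(1/0.22) = 6^4.545
ln(A₂/A₁) = ln 6 / 0.22 = 1.7918 / 0.22 = 8.1444
A₂/A₁ = e^8.1444 ≈ 3444

3443.90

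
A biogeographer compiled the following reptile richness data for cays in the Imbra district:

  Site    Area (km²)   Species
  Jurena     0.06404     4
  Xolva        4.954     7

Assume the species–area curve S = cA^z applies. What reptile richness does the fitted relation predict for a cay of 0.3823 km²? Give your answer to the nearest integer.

z = ln(7/4) / ln(4.954/0.06404) = 0.5596 / 4.3484 = 0.1287
c = 4 / 0.06404^0.1287 = 4 / 0.7021 = 5.697
S₃ = 5.697 × 0.3823^0.1287 = 5.697 × 0.8836 ≈ 5.034

5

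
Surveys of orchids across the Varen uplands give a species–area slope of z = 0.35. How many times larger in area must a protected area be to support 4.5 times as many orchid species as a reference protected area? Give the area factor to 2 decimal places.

(A₂/A₁)^0.35 = 4.5, so A₂/A₁ = 4.5^(1/0.35) = 4.5^2.857
ln(A₂/A₁) = ln 4.5 / 0.35 = 1.5041 / 0.35 = 4.2974
A₂/A₁ = e^4.2974 ≈ 73.51

73.51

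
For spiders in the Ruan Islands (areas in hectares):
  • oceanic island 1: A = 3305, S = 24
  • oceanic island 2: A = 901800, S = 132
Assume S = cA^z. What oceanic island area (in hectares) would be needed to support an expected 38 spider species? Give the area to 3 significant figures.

15000 hectares

z = ln(132/24) / ln(901800/3305) = 1.7047 / 5.6090 = 0.3039
c = 24 / 3305^0.3039 = 24 / 11.74 = 2.045
A = (38/2.045)^(1/0.3039) ⇒ ln A = ln(18.59)/0.3039 = 9.6151
A = e^9.6151 ≈ 14990 hectares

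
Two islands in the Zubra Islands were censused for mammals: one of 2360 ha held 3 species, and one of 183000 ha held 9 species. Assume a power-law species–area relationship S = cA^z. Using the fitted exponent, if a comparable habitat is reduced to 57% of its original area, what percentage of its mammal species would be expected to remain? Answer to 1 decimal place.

z = ln(9/3) / ln(183000/2360) = 1.0986 / 4.3508 = 0.2525
S_new/S_old = (A_new/A_old)^z = 0.57^0.2525 = exp(0.2525 × -0.5621) = 0.8677

86.8%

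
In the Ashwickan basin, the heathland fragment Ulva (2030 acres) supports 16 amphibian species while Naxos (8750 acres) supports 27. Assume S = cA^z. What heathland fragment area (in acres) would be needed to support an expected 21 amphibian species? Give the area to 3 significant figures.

z = ln(27/16) / ln(8750/2030) = 0.5232 / 1.4610 = 0.3581
c = 16 / 2030^0.3581 = 16 / 15.29 = 1.046
A = (21/1.046)^(1/0.3581) ⇒ ln A = ln(20.07)/0.3581 = 8.3751
A = e^8.3751 ≈ 4338 acres

4340 acres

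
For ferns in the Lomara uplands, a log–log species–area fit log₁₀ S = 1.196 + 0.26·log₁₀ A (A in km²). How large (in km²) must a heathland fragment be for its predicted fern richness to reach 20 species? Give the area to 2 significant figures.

2.5 km²

20 = 15.7 × A^0.26  ⇒  A^0.26 = 20/15.7 = 1.274
ln A = ln(1.274) / 0.26 = 0.2418 / 0.26 = 0.9302
A = e^0.9302 ≈ 2.535 km²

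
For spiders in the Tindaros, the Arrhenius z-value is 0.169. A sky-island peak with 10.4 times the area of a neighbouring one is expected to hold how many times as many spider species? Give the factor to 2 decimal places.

1.49

S₂/S₁ = (A₂/A₁)^z = 10.4^0.169
ln(S₂/S₁) = 0.169 × ln 10.4 = 0.169 × 2.3418 = 0.3958
S₂/S₁ = e^0.3958 ≈ 1.486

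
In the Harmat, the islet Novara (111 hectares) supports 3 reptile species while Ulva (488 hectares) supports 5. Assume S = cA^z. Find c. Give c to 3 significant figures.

0.591

z = ln(S₂/S₁) / ln(A₂/A₁) = ln(5/3) / ln(488/111) = 0.5108 / 1.4808 = 0.3450
c = S₁ / A₁^z = 3 / 111^0.3450 = 3 / 5.077 = 0.5909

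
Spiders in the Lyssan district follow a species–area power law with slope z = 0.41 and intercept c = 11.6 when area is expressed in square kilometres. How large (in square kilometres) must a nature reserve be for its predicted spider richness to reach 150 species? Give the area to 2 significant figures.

150 = 11.6 × A^0.41  ⇒  A^0.41 = 150/11.6 = 12.93
ln A = ln(12.93) / 0.41 = 2.5596 / 0.41 = 6.2430
A = e^6.2430 ≈ 514.4 square kilometres

510 square kilometres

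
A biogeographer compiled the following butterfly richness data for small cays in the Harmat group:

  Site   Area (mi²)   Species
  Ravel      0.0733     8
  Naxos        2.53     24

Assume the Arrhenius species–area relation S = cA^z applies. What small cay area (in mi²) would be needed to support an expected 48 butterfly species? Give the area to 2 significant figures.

z = ln(24/8) / ln(2.53/0.0733) = 1.0986 / 3.5414 = 0.3102
c = 8 / 0.0733^0.3102 = 8 / 0.4446 = 18
A = (48/18)^(1/0.3102) ⇒ ln A = ln(2.667)/0.3102 = 3.1626
A = e^3.1626 ≈ 23.63 mi²

24 mi²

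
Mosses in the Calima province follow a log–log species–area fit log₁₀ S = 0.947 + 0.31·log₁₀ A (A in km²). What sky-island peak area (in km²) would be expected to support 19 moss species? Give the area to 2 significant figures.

19 = 8.851 × A^0.31  ⇒  A^0.31 = 19/8.851 = 2.147
ln A = ln(2.147) / 0.31 = 0.7639 / 0.31 = 2.4642
A = e^2.4642 ≈ 11.75 km²

12 km²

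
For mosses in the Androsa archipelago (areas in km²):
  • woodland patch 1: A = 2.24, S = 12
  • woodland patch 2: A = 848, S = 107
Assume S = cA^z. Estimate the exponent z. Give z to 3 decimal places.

Taking logs: ln S = ln c + z ln A, so z = (ln S₂ − ln S₁)/(ln A₂ − ln A₁).
z = ln(107/12) / ln(848/2.24) = ln(8.917) / ln(378.6) = 2.1879 / 5.9364 = 0.3686

0.369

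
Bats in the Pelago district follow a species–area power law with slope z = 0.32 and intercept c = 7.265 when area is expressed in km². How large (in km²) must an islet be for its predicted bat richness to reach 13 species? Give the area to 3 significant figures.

13 = 7.265 × A^0.32  ⇒  A^0.32 = 13/7.265 = 1.789
ln A = ln(1.789) / 0.32 = 0.5819 / 0.32 = 1.8184
A = e^1.8184 ≈ 6.162 km²

6.16 km²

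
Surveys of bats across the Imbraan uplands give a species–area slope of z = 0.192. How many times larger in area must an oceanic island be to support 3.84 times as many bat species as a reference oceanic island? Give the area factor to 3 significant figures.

(A₂/A₁)^0.192 = 3.84, so A₂/A₁ = 3.84^(1/0.192) = 3.84^5.208
ln(A₂/A₁) = ln 3.84 / 0.192 = 1.3455 / 0.192 = 7.0077
A₂/A₁ = e^7.0077 ≈ 1105

1110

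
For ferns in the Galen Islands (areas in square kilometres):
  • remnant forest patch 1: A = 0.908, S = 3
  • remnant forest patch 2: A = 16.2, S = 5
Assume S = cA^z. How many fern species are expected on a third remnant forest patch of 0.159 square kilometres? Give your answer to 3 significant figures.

2.20

z = ln(5/3) / ln(16.2/0.908) = 0.5108 / 2.8815 = 0.1773
c = 3 / 0.908^0.1773 = 3 / 0.983 = 3.052
S₃ = 3.052 × 0.159^0.1773 = 3.052 × 0.7218 ≈ 2.203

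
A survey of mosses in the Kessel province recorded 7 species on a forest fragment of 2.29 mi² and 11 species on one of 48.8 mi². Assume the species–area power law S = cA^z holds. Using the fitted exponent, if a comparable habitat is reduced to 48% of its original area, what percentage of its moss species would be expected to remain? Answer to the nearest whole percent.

90%

z = ln(11/7) / ln(48.8/2.29) = 0.4520 / 3.0592 = 0.1477
S_new/S_old = (A_new/A_old)^z = 0.48^0.1477 = exp(0.1477 × -0.7340) = 0.8972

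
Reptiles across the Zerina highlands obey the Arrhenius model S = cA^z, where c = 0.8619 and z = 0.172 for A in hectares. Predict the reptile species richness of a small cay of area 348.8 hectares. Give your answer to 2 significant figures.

2.4

S = 0.8619 × 348.8^0.172
ln S = ln 0.8619 + 0.172 × ln 348.8 = -0.1486 + 0.172 × 5.8545 = 0.8584
S = e^0.8584 ≈ 2.359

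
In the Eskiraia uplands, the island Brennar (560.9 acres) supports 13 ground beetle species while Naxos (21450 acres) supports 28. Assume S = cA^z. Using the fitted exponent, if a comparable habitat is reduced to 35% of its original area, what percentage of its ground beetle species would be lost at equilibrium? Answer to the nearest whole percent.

z = ln(28/13) / ln(21450/560.9) = 0.7673 / 3.6439 = 0.2106
S_new/S_old = (A_new/A_old)^z = 0.35^0.2106 = exp(0.2106 × -1.0498) = 0.8017
Fraction lost = 1 − 0.8017 = 0.1983

20%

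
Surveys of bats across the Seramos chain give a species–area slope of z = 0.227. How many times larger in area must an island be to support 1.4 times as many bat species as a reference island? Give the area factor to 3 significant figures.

(A₂/A₁)^0.227 = 1.4, so A₂/A₁ = 1.4^(1/0.227) = 1.4^4.405
ln(A₂/A₁) = ln 1.4 / 0.227 = 0.3365 / 0.227 = 1.4823
A₂/A₁ = e^1.4823 ≈ 4.403

4.40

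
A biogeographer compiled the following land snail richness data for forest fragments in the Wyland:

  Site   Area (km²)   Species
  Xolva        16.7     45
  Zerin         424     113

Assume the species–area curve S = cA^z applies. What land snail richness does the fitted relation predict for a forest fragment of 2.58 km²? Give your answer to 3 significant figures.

26.4

z = ln(113/45) / ln(424/16.7) = 0.9207 / 3.2343 = 0.2847
c = 45 / 16.7^0.2847 = 45 / 2.229 = 20.19
S₃ = 20.19 × 2.58^0.2847 = 20.19 × 1.31 ≈ 26.44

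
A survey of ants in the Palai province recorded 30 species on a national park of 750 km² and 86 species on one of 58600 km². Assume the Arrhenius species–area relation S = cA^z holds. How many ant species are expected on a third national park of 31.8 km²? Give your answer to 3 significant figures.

z = ln(86/30) / ln(58600/750) = 1.0531 / 4.3584 = 0.2416
c = 30 / 750^0.2416 = 30 / 4.951 = 6.059
S₃ = 6.059 × 31.8^0.2416 = 6.059 × 2.307 ≈ 13.98

14.0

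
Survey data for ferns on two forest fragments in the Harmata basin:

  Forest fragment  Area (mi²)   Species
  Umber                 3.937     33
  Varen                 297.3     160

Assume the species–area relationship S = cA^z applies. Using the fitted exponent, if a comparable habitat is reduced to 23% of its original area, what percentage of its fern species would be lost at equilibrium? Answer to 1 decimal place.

z = ln(160/33) / ln(297.3/3.937) = 1.5787 / 4.3243 = 0.3651
S_new/S_old = (A_new/A_old)^z = 0.23^0.3651 = exp(0.3651 × -1.4697) = 0.5848
Fraction lost = 1 − 0.5848 = 0.4152

41.5%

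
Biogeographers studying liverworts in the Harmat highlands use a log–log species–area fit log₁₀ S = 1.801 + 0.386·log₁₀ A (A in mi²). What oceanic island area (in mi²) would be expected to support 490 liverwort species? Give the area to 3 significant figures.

201 mi²

490 = 63.24 × A^0.386  ⇒  A^0.386 = 490/63.24 = 7.748
ln A = ln(7.748) / 0.386 = 2.0474 / 0.386 = 5.3043
A = e^5.3043 ≈ 201.2 mi²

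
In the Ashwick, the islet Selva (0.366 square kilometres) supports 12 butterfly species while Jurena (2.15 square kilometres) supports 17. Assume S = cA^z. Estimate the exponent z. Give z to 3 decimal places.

Taking logs: ln S = ln c + z ln A, so z = (ln S₂ − ln S₁)/(ln A₂ − ln A₁).
z = ln(17/12) / ln(2.15/0.366) = ln(1.417) / ln(5.874) = 0.3483 / 1.7706 = 0.1967

0.197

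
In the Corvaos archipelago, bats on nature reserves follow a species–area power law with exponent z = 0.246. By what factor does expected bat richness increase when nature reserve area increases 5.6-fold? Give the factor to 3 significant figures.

S₂/S₁ = (A₂/A₁)^z = 5.6^0.246
ln(S₂/S₁) = 0.246 × ln 5.6 = 0.246 × 1.7228 = 0.4238
S₂/S₁ = e^0.4238 ≈ 1.528

1.53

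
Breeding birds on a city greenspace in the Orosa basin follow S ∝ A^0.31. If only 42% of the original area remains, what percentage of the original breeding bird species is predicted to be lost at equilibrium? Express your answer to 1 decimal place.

23.6%

S_new/S_old = (A_new/A_old)^z = 0.42^0.31
= exp(0.31 × ln 0.42) = exp(0.31 × -0.8675) = exp(-0.2689) ≈ 0.7642
Fraction lost = 1 − 0.7642 = 0.2358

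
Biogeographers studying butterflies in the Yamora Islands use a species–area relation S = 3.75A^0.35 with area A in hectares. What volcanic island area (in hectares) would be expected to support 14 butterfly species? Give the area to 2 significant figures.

14 = 3.75 × A^0.35  ⇒  A^0.35 = 14/3.75 = 3.733
ln A = ln(3.733) / 0.35 = 1.3173 / 0.35 = 3.7637
A = e^3.7637 ≈ 43.11 hectares

43 hectares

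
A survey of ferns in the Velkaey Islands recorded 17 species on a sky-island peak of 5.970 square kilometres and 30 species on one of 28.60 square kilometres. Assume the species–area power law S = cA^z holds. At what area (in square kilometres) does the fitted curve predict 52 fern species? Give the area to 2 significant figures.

130 square kilometres

z = ln(30/17) / ln(28.6/5.97) = 0.5680 / 1.5667 = 0.3625
c = 17 / 5.97^0.3625 = 17 / 1.911 = 8.895
A = (52/8.895)^(1/0.3625) ⇒ ln A = ln(5.846)/0.3625 = 4.8706
A = e^4.8706 ≈ 130.4 square kilometres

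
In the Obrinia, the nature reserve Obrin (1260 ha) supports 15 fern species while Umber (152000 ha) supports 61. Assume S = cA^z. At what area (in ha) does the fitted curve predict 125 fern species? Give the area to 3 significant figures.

z = ln(61/15) / ln(152000/1260) = 1.4028 / 4.7928 = 0.2927
c = 15 / 1260^0.2927 = 15 / 8.081 = 1.856
A = (125/1.856)^(1/0.2927) ⇒ ln A = ln(67.34)/0.2927 = 14.3828
A = e^14.3828 ≈ 1763446 ha

1760000 ha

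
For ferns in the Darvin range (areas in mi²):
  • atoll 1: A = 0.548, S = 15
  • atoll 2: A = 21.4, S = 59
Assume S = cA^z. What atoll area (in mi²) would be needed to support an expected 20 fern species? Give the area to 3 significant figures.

z = ln(59/15) / ln(21.4/0.548) = 1.3695 / 3.6649 = 0.3737
c = 15 / 0.548^0.3737 = 15 / 0.7987 = 18.78
A = (20/18.78)^(1/0.3737) ⇒ ln A = ln(1.065)/0.3737 = 0.1684
A = e^0.1684 ≈ 1.183 mi²

1.18 mi²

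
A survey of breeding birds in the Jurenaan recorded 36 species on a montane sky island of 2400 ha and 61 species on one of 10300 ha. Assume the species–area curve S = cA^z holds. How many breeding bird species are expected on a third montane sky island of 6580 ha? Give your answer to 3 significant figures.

51.9

z = ln(61/36) / ln(10300/2400) = 0.5274 / 1.4567 = 0.3620
c = 36 / 2400^0.3620 = 36 / 16.74 = 2.151
S₃ = 2.151 × 6580^0.3620 = 2.151 × 24.12 ≈ 51.87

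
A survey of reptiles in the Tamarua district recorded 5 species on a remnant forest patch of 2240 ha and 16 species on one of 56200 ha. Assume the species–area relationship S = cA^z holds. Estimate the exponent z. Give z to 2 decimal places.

Taking logs: ln S = ln c + z ln A, so z = (ln S₂ − ln S₁)/(ln A₂ − ln A₁).
z = ln(16/5) / ln(56200/2240) = ln(3.2) / ln(25.09) = 1.1632 / 3.2224 = 0.3610

0.36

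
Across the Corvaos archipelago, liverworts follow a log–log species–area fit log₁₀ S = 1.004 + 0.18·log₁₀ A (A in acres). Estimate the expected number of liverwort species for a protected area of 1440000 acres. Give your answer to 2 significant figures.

S = 10.09 × 1440000^0.18
ln S = ln 10.09 + 0.18 × ln 1440000 = 2.3118 + 0.18 × 14.1802 = 4.8642
S = e^4.8642 ≈ 129.6

130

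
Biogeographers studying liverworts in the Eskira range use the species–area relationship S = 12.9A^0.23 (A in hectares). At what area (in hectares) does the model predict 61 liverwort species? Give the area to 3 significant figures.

61 = 12.9 × A^0.23  ⇒  A^0.23 = 61/12.9 = 4.729
ln A = ln(4.729) / 0.23 = 1.5536 / 0.23 = 6.7550
A = e^6.7550 ≈ 858.3 hectares

858 hectares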